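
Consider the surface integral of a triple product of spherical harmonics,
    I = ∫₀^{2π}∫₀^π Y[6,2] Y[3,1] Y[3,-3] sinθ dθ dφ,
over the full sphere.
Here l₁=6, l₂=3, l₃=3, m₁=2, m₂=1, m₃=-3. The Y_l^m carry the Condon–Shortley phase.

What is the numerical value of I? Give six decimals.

0.062728

Checks pass: Σm=0; 12 even; l₃=3∈[3,9].
(2·6+1)(2·3+1)(2·3+1) = 637
Δ: 6! 6! 0! / 13! → 1/12012
sum: t=3:−1/1296 = -1/1296
3j²(6 3 3; 0 0 0) = Δ·Π!·Σ² = 100/3003  (sign +1)
sum: t=4:+1/34560 = 1/34560
3j²(6 3 3; 2 1 -3) = Δ·Π!·Σ² = 1/429  (sign +1)
combine: 4πI² = 637·100/3003·1/429 = 700/14157
take √, sign +1: I = 0.06272757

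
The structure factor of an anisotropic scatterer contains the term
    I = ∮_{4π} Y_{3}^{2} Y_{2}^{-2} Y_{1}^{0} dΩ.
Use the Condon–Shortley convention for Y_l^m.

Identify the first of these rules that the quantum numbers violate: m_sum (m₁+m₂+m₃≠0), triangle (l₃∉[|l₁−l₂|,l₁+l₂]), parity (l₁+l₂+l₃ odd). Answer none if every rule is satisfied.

m₁+m₂+m₃ = 2 − 2 + 0 = 0  ✓
triangle: |3−2|=1 ≤ l₃=1 ≤ 3+2=5  ✓
parity: l₁+l₂+l₃ = 6 is even  ✓

none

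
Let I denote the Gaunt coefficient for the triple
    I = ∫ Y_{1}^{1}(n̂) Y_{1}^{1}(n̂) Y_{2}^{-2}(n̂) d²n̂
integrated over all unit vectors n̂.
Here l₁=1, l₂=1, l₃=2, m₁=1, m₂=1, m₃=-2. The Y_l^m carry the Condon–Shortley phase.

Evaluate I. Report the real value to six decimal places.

m-sum 0 ✓  L=4 even ✓  0≤2≤2 ✓
Π(2lᵢ+1) = 3×3×5 = 45
triangle coeff Δ(1,1,2) = 1/30
Σ_t [0,0]: t=0:+1/1 = 1/1
(3j)²=2/15 [(1 1 2; 0 0 0)], sign=+1
Σ_t [0,0]: t=0:+1/4 = 1/4
(3j)²=1/5 [(1 1 2; 1 1 -2)], sign=+1
⇒ 4πI² = 6/5
I = (+1)√(6/5/(4π)) = 0.30901936

0.309019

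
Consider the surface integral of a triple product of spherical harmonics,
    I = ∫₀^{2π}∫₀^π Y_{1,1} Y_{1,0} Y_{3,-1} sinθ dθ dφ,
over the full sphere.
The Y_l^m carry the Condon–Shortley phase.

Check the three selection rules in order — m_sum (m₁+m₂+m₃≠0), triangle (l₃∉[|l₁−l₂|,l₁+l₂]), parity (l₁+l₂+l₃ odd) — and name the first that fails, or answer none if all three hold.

triangle

Σmᵢ = 0  ✓
l₃∈[|l₁−l₂|,l₁+l₂]=[0,2], have l₃=3  ✗
Σlᵢ = 5 ⇒ odd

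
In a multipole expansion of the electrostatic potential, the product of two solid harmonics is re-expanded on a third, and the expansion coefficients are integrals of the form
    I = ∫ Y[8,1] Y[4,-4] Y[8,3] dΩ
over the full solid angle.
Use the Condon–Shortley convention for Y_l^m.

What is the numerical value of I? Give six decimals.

Rules hold: Σm=0, L=20 even, 4≤8≤12.
N = 17·9·17 = 2601
Δ = 4!·12!·4!/21! = 1/185175900
Racah Σ t=0..4: t=0:+1/557383680 t=1:−1/21772800 t=2:+1/8294400 t=3:−1/21772800 t=4:+1/557383680 = 1/30965760
⇒ 3j(8 4 8; 0 0 0)² = 36/4199, sgn +1
Racah Σ t=0..0: t=0:+1/348364800 = 1/348364800
⇒ 3j(8 4 8; 1 -4 3)² = 66/4199, sgn -1
4πI² = N·(3j₀)²·(3jₘ)² = 21384/61009
I = -1·√(0.350506/4π) = -0.16701004

-0.167010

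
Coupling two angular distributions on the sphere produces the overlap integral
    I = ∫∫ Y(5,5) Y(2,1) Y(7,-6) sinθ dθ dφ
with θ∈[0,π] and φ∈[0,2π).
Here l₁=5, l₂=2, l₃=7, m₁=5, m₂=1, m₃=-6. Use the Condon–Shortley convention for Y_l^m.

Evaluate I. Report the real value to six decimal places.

0.191646

Checks pass: Σm=0; 14 even; l₃=7∈[3,7].
(2·5+1)(2·2+1)(2·7+1) = 825
Δ: 0! 10! 4! / 15! → 1/15015
sum: t=0:+1/57600 = 1/57600
3j²(5 2 7; 0 0 0) = Δ·Π!·Σ² = 21/715  (sign -1)
sum: t=0:+1/21772800 = 1/21772800
3j²(5 2 7; 5 1 -6) = Δ·Π!·Σ² = 2/105  (sign -1)
combine: 4πI² = 825·21/715·2/105 = 6/13
take √, sign +1: I = 0.19164567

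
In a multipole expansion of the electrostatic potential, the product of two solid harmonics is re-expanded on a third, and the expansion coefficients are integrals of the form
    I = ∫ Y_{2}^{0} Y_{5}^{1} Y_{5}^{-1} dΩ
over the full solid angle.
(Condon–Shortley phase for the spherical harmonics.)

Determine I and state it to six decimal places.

-0.145565

Checks pass: Σm=0; 12 even; l₃=5∈[3,7].
(2·2+1)(2·5+1)(2·5+1) = 605
Δ: 2! 2! 8! / 13! → 1/38610
sum: t=0:+1/2880 t=1:−1/576 t=2:+1/2880 = -1/960
3j²(2 5 5; 0 0 0) = Δ·Π!·Σ² = 10/429  (sign +1)
sum: t=0:+1/5760 t=1:−1/720 t=2:+1/2304 = -1/1280
3j²(2 5 5; 0 1 -1) = Δ·Π!·Σ² = 27/1430  (sign -1)
combine: 4πI² = 605·10/429·27/1430 = 45/169
take √, sign -1: I = -0.14556534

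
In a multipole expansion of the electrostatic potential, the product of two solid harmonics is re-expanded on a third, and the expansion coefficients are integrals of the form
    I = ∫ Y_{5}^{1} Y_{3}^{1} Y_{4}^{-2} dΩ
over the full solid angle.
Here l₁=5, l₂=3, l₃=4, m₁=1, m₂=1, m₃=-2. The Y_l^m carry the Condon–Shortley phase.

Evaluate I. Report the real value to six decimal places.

0.106335

m-sum 0 ✓  L=12 even ✓  2≤4≤8 ✓
Π(2lᵢ+1) = 11×7×9 = 693
triangle coeff Δ(5,3,4) = 1/180180
Σ_t [1,3]: t=1:−1/576 t=2:+1/144 t=3:−1/576 = 1/288
(3j)²=20/1001 [(5 3 4; 0 0 0)], sign=+1
Σ_t [2,4]: t=2:+1/384 t=3:−1/720 t=4:+1/34560 = 43/34560
(3j)²=1849/180180 [(5 3 4; 1 1 -2)], sign=+1
⇒ 4πI² = 1849/13013
I = (+1)√(1849/13013/(4π)) = 0.10633465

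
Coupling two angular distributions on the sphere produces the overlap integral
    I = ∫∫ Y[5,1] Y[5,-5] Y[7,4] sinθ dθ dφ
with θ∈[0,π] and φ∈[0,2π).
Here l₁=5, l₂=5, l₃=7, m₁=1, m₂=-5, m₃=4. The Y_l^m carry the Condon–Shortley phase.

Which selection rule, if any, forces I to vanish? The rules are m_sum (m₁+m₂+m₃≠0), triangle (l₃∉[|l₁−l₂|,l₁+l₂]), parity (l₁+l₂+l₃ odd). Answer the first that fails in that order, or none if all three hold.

m₁+m₂+m₃ = 1 − 5 + 4 = 0  ✓
triangle: |5−5|=0 ≤ l₃=7 ≤ 5+5=10  ✓
parity: l₁+l₂+l₃ = 17 is odd  ✗

parity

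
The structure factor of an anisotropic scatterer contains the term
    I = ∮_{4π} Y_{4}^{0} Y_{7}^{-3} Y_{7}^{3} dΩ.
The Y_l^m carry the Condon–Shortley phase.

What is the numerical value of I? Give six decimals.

0.041060

Checks pass: Σm=0; 18 even; l₃=7∈[3,11].
(2·4+1)(2·7+1)(2·7+1) = 2025
Δ: 4! 4! 10! / 19! → 1/58198140
sum: t=0:+1/17418240 t=1:−1/622080 t=2:+1/230400 t=3:−1/622080 t=4:+1/17418240 = 1/806400
3j²(4 7 7; 0 0 0) = Δ·Π!·Σ² = 2268/230945  (sign -1)
sum: t=0:+1/9953280 t=1:−1/1088640 t=2:+1/1290240 t=3:−1/13063680 t=4:+1/2090188800 = -83/696729600
3j²(4 7 7; 0 -3 3) = Δ·Π!·Σ² = 6889/6466460  (sign -1)
combine: 4πI² = 2025·2268/230945·6889/6466460 = 45198729/2133423721
take √, sign +1: I = 0.04106006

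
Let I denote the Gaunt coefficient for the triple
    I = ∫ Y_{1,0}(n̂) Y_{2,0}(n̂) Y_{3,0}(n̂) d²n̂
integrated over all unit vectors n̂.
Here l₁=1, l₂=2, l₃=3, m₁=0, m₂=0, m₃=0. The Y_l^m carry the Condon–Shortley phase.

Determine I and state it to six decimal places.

0.247767

Checks pass: Σm=0; 6 even; l₃=3∈[1,3].
(2·1+1)(2·2+1)(2·3+1) = 105
Δ: 0! 2! 4! / 7! → 1/105
sum: t=0:+1/4 = 1/4
3j²(1 2 3; 0 0 0) = Δ·Π!·Σ² = 3/35  (sign -1)
(m-triple is (0,0,0) — same symbol as above.)
combine: 4πI² = 105·3/35·3/35 = 27/35
take √, sign +1: I = 0.24776670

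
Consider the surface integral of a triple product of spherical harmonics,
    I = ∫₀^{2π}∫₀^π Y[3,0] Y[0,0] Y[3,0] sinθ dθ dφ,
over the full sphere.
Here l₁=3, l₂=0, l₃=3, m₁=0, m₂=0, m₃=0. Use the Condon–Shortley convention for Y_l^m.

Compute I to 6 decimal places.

0.282095

Checks pass: Σm=0; 6 even; l₃=3∈[3,3].
(2·3+1)(2·0+1)(2·3+1) = 49
Δ: 0! 6! 0! / 7! → 1/7
sum: t=0:+1/36 = 1/36
3j²(3 0 3; 0 0 0) = Δ·Π!·Σ² = 1/7  (sign -1)
(m-triple is (0,0,0) — same symbol as above.)
combine: 4πI² = 49·1/7·1/7 = 1/1
take √, sign +1: I = 0.28209479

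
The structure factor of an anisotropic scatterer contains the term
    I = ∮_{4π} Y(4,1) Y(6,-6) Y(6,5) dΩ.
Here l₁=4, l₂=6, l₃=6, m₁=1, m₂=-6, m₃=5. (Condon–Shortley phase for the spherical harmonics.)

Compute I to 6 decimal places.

m-sum 0 ✓  L=16 even ✓  2≤6≤10 ✓
Π(2lᵢ+1) = 9×13×13 = 1521
triangle coeff Δ(4,6,6) = 1/15315300
Σ_t [0,4]: t=0:+1/829440 t=1:−1/25920 t=2:+1/9216 t=3:−1/25920 t=4:+1/829440 = 7/207360
(3j)²=28/2431 [(4 6 6; 0 0 0)], sign=+1
Σ_t [0,0]: t=0:+1/5806080 = 1/5806080
(3j)²=165/6188 [(4 6 6; 1 -6 5)], sign=-1
⇒ 4πI² = 135/289
I = (-1)√(135/289/(4π)) = -0.19280266

-0.192803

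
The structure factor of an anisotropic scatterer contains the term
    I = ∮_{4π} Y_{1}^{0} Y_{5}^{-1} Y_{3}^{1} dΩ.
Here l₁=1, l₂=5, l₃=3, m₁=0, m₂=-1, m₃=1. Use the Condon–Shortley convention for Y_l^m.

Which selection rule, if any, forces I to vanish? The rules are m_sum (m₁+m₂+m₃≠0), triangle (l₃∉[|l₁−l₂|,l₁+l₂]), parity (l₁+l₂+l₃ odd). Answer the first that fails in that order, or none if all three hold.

Σmᵢ = 0  ✓
l₃∈[|l₁−l₂|,l₁+l₂]=[4,6], have l₃=3  ✗
Σlᵢ = 9 ⇒ odd

triangle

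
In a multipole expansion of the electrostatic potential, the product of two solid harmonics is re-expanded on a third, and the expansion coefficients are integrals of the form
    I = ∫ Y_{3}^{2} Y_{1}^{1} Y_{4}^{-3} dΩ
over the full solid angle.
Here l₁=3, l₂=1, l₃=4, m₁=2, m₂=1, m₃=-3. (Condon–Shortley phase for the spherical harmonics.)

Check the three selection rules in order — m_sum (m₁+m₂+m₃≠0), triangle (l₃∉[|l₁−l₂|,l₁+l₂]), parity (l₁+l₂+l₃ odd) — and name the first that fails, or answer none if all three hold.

azimuthal sum: 2 + 1 − 3 = 0  ✓
2 ≤ 4 ≤ 4 (triangle on l)  ✓
L = 3 + 1 + 4 = 8 (even)  ✓

none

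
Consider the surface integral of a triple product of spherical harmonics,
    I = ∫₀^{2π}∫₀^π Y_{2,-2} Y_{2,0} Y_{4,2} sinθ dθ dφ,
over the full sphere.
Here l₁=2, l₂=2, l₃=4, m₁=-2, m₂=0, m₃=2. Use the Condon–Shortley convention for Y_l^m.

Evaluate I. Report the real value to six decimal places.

m-sum 0 ✓  L=8 even ✓  0≤4≤4 ✓
Π(2lᵢ+1) = 5×5×9 = 225
triangle coeff Δ(2,2,4) = 1/630
Σ_t [0,0]: t=0:+1/16 = 1/16
(3j)²=2/35 [(2 2 4; 0 0 0)], sign=+1
Σ_t [0,0]: t=0:+1/96 = 1/96
(3j)²=1/42 [(2 2 4; -2 0 2)], sign=+1
⇒ 4πI² = 15/49
I = (+1)√(15/49/(4π)) = 0.15607835

0.156078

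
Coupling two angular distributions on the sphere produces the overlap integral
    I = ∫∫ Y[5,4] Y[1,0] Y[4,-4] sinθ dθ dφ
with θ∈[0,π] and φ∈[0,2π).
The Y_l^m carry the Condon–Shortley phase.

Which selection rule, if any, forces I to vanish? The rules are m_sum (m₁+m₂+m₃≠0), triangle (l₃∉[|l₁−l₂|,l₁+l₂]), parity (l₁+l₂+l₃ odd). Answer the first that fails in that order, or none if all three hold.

none

m₁+m₂+m₃ = 4 + 0 − 4 = 0  ✓
triangle: |5−1|=4 ≤ l₃=4 ≤ 5+1=6  ✓
parity: l₁+l₂+l₃ = 10 is even  ✓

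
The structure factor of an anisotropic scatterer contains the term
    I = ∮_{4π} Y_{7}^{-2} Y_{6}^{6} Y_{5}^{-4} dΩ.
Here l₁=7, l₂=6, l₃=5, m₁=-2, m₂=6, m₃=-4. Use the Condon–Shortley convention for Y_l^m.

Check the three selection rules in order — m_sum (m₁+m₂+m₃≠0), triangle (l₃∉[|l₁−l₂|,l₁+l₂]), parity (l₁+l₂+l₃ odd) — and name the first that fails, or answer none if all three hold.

none

Σmᵢ = 0  ✓
l₃∈[|l₁−l₂|,l₁+l₂]=[1,13], have l₃=5  ✓
Σlᵢ = 18 ⇒ even  ✓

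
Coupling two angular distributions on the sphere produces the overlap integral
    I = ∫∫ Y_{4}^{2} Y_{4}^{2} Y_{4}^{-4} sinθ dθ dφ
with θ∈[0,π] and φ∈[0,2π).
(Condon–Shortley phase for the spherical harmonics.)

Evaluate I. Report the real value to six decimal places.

0.190983

Checks pass: Σm=0; 12 even; l₃=4∈[0,8].
(2·4+1)(2·4+1)(2·4+1) = 729
Δ: 4! 4! 4! / 13! → 1/450450
sum: t=0:+1/13824 t=1:−1/216 t=2:+1/64 t=3:−1/216 t=4:+1/13824 = 5/768
3j²(4 4 4; 0 0 0) = Δ·Π!·Σ² = 18/1001  (sign +1)
sum: t=2:+1/2304 = 1/2304
3j²(4 4 4; 2 2 -4) = Δ·Π!·Σ² = 5/143  (sign +1)
combine: 4πI² = 729·18/1001·5/143 = 65610/143143
take √, sign +1: I = 0.19098314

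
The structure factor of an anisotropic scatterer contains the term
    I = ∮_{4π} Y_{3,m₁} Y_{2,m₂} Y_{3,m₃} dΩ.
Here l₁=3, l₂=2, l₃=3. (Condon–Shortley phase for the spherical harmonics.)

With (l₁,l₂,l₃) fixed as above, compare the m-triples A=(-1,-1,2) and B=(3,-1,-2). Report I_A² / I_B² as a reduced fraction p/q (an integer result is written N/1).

3/5

Shared (l₁,l₂,l₃)=(3,2,3): N and (l;000)² cancel in I_A²/I_B².
A: Δ = 2!·4!·2!/9! = 1/3780; Racah Σ t=0..1: t=0:+1/48 t=1:−1/12 = -1/16; ⇒ 3j(3 2 3; -1 -1 2)² = 1/28, sgn +1
B: Δ = 2!·4!·2!/9! = 1/3780; Racah Σ t=0..0: t=0:+1/48 = 1/48; ⇒ 3j(3 2 3; 3 -1 -2)² = 5/84, sgn -1
I_A²/I_B² = (1/28)/(5/84) = 3/5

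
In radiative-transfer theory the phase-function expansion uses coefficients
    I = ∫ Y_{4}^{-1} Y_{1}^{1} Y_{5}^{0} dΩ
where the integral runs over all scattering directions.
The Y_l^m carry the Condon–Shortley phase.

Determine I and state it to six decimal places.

Checks pass: Σm=0; 10 even; l₃=5∈[3,5].
(2·4+1)(2·1+1)(2·5+1) = 297
Δ: 0! 8! 2! / 11! → 1/495
sum: t=0:+1/576 = 1/576
3j²(4 1 5; 0 0 0) = Δ·Π!·Σ² = 5/99  (sign -1)
sum: t=0:+1/1440 = 1/1440
3j²(4 1 5; -1 1 0) = Δ·Π!·Σ² = 2/99  (sign -1)
combine: 4πI² = 297·5/99·2/99 = 10/33
take √, sign +1: I = 0.15528807

0.155288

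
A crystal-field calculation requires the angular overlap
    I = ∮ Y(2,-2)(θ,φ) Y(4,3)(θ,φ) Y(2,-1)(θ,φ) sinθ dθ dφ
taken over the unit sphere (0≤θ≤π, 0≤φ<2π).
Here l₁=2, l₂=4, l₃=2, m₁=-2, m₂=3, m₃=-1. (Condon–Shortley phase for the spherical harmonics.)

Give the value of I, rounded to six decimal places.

-0.238414

Checks pass: Σm=0; 8 even; l₃=2∈[2,6].
(2·2+1)(2·4+1)(2·2+1) = 225
Δ: 4! 0! 4! / 9! → 1/630
sum: t=2:+1/16 = 1/16
3j²(2 4 2; 0 0 0) = Δ·Π!·Σ² = 2/35  (sign +1)
sum: t=4:+1/144 = 1/144
3j²(2 4 2; -2 3 -1) = Δ·Π!·Σ² = 1/18  (sign -1)
combine: 4πI² = 225·2/35·1/18 = 5/7
take √, sign -1: I = -0.23841361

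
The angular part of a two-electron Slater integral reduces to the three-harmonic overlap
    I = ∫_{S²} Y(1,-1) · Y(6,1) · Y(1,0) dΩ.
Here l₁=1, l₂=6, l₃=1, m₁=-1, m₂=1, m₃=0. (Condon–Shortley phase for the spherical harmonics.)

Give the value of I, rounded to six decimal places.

l₃=1 ∉ [5,7] — triangle fails ⇒ I = 0

0.000000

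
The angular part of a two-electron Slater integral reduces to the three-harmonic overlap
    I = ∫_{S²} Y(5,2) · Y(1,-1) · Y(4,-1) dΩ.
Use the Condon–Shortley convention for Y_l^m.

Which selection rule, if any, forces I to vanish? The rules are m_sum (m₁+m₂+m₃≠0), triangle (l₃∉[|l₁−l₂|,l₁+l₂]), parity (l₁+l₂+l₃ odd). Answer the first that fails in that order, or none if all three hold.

Σmᵢ = 0  ✓
l₃∈[|l₁−l₂|,l₁+l₂]=[4,6], have l₃=4  ✓
Σlᵢ = 10 ⇒ even  ✓

none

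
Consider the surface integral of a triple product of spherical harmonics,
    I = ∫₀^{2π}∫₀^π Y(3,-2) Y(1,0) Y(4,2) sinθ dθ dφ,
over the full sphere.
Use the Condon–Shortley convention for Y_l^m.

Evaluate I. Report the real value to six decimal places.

0.213244

Checks pass: Σm=0; 8 even; l₃=4∈[2,4].
(2·3+1)(2·1+1)(2·4+1) = 189
Δ: 0! 6! 2! / 9! → 1/252
sum: t=0:+1/36 = 1/36
3j²(3 1 4; 0 0 0) = Δ·Π!·Σ² = 4/63  (sign +1)
sum: t=0:+1/120 = 1/120
3j²(3 1 4; -2 0 2) = Δ·Π!·Σ² = 1/21  (sign +1)
combine: 4πI² = 189·4/63·1/21 = 4/7
take √, sign +1: I = 0.21324362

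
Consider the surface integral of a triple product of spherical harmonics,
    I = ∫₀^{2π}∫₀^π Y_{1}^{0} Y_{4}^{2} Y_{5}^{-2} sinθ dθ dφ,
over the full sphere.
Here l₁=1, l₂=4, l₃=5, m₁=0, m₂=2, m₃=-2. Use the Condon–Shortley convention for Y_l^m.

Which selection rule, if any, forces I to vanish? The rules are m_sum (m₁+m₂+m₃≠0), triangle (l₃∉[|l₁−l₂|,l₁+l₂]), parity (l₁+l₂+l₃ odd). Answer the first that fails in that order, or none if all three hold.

none

azimuthal sum: 0 + 2 − 2 = 0  ✓
3 ≤ 5 ≤ 5 (triangle on l)  ✓
L = 1 + 4 + 5 = 10 (even)  ✓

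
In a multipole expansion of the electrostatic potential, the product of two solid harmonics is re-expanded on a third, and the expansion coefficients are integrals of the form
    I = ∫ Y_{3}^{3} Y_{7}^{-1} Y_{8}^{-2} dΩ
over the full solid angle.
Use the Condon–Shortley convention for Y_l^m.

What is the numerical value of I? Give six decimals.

-0.168590

Rules hold: Σm=0, L=18 even, 4≤8≤10.
N = 7·15·17 = 1785
Δ = 2!·4!·12!/19! = 1/5290740
Racah Σ t=0..2: t=0:+1/7257600 t=1:−1/2073600 t=2:+1/7257600 = -1/4838400
⇒ 3j(3 7 8; 0 0 0)² = 252/20995, sgn -1
Racah Σ t=0..0: t=0:+1/24883200 = 1/24883200
⇒ 3j(3 7 8; 3 -1 -2)² = 70/4199, sgn +1
4πI² = N·(3j₀)²·(3jₘ)² = 370440/1037153
I = -1·√(0.35717/4π) = -0.16859030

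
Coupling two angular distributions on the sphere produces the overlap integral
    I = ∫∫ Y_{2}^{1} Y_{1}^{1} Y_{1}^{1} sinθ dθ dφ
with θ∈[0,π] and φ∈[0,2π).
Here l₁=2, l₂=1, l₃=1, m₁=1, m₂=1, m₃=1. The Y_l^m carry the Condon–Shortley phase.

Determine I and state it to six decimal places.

Σmᵢ = 3 ≠ 0, so the φ-integral vanishes; I = 0

0.000000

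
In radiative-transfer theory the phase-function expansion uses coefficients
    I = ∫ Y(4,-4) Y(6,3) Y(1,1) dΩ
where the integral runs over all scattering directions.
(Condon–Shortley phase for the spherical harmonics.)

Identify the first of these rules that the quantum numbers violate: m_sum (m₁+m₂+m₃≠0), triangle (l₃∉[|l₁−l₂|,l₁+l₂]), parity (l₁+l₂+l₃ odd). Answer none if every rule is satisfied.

Σmᵢ = 0  ✓
l₃∈[|l₁−l₂|,l₁+l₂]=[2,10], have l₃=1  ✗
Σlᵢ = 11 ⇒ odd

triangle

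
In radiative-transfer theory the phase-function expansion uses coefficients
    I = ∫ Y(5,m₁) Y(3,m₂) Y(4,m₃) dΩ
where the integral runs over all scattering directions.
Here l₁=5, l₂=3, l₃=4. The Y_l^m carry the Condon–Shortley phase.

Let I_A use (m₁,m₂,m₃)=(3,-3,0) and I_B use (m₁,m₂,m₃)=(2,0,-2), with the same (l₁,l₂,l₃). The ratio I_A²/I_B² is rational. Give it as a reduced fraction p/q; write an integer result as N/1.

75/1

l's match ⇒ only the (l;m) 3-j factors differ between A and B.
A: triangle coeff Δ(5,3,4) = 1/180180; Σ_t [0,0]: t=0:+1/2304 = 1/2304; (3j)²=5/143 [(5 3 4; 3 -3 0)], sign=+1
B: triangle coeff Δ(5,3,4) = 1/180180; Σ_t [1,3]: t=1:−1/576 t=2:+1/480 t=3:−1/8640 = 1/4320; (3j)²=1/2145 [(5 3 4; 2 0 -2)], sign=+1
I_A²/I_B² = (5/143)/(1/2145) = 75/1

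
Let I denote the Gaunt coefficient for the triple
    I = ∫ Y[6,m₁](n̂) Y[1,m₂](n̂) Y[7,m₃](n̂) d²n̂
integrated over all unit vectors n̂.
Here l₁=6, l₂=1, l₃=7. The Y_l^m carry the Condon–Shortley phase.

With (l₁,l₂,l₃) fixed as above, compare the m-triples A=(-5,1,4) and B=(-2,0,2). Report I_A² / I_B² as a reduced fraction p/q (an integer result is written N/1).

l's match ⇒ only the (l;m) 3-j factors differ between A and B.
A: triangle coeff Δ(6,1,7) = 1/1365; Σ_t [0,0]: t=0:+1/79833600 = 1/79833600; (3j)²=1/455 [(6 1 7; -5 1 4)], sign=-1
B: triangle coeff Δ(6,1,7) = 1/1365; Σ_t [0,0]: t=0:+1/967680 = 1/967680; (3j)²=3/91 [(6 1 7; -2 0 2)], sign=-1
I_A²/I_B² = (1/455)/(3/91) = 1/15

1/15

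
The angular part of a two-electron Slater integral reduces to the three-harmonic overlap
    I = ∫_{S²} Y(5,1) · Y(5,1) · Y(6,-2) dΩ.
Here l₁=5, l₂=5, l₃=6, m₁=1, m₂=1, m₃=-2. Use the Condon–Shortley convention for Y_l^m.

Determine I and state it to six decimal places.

0.125759

Checks pass: Σm=0; 16 even; l₃=6∈[0,10].
(2·5+1)(2·5+1)(2·6+1) = 1573
Δ: 4! 6! 6! / 17! → 1/28588560
sum: t=0:+1/345600 t=1:−1/13824 t=2:+1/5184 t=3:−1/13824 t=4:+1/345600 = 7/129600
3j²(5 5 6; 0 0 0) = Δ·Π!·Σ² = 80/7293  (sign +1)
sum: t=0:+1/829440 t=1:−1/25920 t=2:+1/9216 t=3:−1/25920 t=4:+1/829440 = 7/207360
3j²(5 5 6; 1 1 -2) = Δ·Π!·Σ² = 28/2431  (sign +1)
combine: 4πI² = 1573·80/7293·28/2431 = 2240/11271
take √, sign +1: I = 0.12575865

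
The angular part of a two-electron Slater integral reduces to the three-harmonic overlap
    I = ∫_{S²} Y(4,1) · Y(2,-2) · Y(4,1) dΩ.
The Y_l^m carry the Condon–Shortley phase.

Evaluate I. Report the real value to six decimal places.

Checks pass: Σm=0; 10 even; l₃=4∈[2,6].
(2·4+1)(2·2+1)(2·4+1) = 405
Δ: 2! 6! 2! / 11! → 1/13860
sum: t=0:+1/192 t=1:−1/36 t=2:+1/192 = -5/288
3j²(4 2 4; 0 0 0) = Δ·Π!·Σ² = 20/693  (sign -1)
sum: t=0:+1/144 = 1/144
3j²(4 2 4; 1 -2 1) = Δ·Π!·Σ² = 10/231  (sign -1)
combine: 4πI² = 405·20/693·10/231 = 3000/5929
take √, sign +1: I = 0.20066192

0.200662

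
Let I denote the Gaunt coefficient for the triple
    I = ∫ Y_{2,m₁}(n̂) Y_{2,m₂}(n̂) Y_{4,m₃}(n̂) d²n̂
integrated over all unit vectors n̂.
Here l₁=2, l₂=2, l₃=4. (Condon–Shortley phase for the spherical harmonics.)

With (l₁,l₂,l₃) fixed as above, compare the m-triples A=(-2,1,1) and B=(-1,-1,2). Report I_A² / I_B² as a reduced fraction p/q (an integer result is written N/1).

1/8

l's match ⇒ only the (l;m) 3-j factors differ between A and B.
A: triangle coeff Δ(2,2,4) = 1/630; Σ_t [0,0]: t=0:+1/144 = 1/144; (3j)²=1/126 [(2 2 4; -2 1 1)], sign=-1
B: triangle coeff Δ(2,2,4) = 1/630; Σ_t [0,0]: t=0:+1/36 = 1/36; (3j)²=4/63 [(2 2 4; -1 -1 2)], sign=+1
I_A²/I_B² = (1/126)/(4/63) = 1/8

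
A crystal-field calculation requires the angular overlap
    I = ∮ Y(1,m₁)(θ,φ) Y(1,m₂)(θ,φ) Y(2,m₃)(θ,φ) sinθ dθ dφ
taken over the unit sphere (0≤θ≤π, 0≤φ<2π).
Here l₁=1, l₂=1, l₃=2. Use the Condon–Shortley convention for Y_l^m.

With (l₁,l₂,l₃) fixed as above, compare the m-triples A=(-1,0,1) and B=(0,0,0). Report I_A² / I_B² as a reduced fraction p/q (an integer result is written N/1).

3/4

Same 1,1,2: normalisation and zero-m 3j drop out of the ratio.
A: Δ: 0! 2! 2! / 5! → 1/30; sum: t=0:+1/2 = 1/2; 3j²(1 1 2; -1 0 1) = Δ·Π!·Σ² = 1/10  (sign -1)
B: Δ: 0! 2! 2! / 5! → 1/30; sum: t=0:+1/1 = 1/1; 3j²(1 1 2; 0 0 0) = Δ·Π!·Σ² = 2/15  (sign +1)
I_A²/I_B² = (1/10)/(2/15) = 3/4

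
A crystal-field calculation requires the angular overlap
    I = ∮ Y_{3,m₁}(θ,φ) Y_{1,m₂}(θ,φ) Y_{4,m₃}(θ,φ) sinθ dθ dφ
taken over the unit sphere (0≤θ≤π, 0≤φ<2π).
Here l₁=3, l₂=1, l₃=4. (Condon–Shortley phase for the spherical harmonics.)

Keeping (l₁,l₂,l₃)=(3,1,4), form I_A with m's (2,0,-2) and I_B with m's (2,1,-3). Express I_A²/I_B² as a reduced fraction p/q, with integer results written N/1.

l's match ⇒ only the (l;m) 3-j factors differ between A and B.
A: triangle coeff Δ(3,1,4) = 1/252; Σ_t [0,0]: t=0:+1/120 = 1/120; (3j)²=1/21 [(3 1 4; 2 0 -2)], sign=+1
B: triangle coeff Δ(3,1,4) = 1/252; Σ_t [0,0]: t=0:+1/240 = 1/240; (3j)²=1/12 [(3 1 4; 2 1 -3)], sign=-1
I_A²/I_B² = (1/21)/(1/12) = 4/7

4/7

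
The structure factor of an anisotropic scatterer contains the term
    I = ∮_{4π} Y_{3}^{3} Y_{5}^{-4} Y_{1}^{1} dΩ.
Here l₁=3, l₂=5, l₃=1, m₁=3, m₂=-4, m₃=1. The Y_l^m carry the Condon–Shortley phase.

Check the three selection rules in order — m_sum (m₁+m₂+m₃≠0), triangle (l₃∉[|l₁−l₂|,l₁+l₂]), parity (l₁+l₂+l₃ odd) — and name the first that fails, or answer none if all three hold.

triangle

Σmᵢ = 0  ✓
l₃∈[|l₁−l₂|,l₁+l₂]=[2,8], have l₃=1  ✗
Σlᵢ = 9 ⇒ odd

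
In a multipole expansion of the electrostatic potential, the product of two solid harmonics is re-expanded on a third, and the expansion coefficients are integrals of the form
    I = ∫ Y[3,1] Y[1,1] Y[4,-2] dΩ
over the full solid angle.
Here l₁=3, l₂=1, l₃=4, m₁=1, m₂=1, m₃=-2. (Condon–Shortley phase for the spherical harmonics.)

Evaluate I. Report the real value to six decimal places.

0.238414

Checks pass: Σm=0; 8 even; l₃=4∈[2,4].
(2·3+1)(2·1+1)(2·4+1) = 189
Δ: 0! 6! 2! / 9! → 1/252
sum: t=0:+1/36 = 1/36
3j²(3 1 4; 0 0 0) = Δ·Π!·Σ² = 4/63  (sign +1)
sum: t=0:+1/96 = 1/96
3j²(3 1 4; 1 1 -2) = Δ·Π!·Σ² = 5/84  (sign +1)
combine: 4πI² = 189·4/63·5/84 = 5/7
take √, sign +1: I = 0.23841361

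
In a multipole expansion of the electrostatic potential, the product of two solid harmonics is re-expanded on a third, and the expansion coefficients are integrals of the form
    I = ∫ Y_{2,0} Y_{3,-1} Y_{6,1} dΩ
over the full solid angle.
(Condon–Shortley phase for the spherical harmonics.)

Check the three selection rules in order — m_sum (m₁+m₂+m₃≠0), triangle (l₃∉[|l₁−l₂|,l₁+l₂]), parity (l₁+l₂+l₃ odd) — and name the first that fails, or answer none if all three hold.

Σmᵢ = 0  ✓
l₃∈[|l₁−l₂|,l₁+l₂]=[1,5], have l₃=6  ✗
Σlᵢ = 11 ⇒ odd

triangle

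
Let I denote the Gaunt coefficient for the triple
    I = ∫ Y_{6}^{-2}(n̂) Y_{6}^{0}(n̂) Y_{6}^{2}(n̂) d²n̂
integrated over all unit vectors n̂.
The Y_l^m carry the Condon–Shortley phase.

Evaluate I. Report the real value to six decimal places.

-0.062979

m-sum 0 ✓  L=18 even ✓  0≤6≤12 ✓
Π(2lᵢ+1) = 13×13×13 = 2197
triangle coeff Δ(6,6,6) = 1/325909584
Σ_t [0,6]: t=0:+1/373248000 t=1:−1/1728000 t=2:+1/110592 t=3:−1/46656 t=4:+1/110592 t=5:−1/1728000 t=6:+1/373248000 = -7/1555200
(3j)²=400/46189 [(6 6 6; 0 0 0)], sign=-1
Σ_t [2,6]: t=2:+1/1658880 t=3:−1/155520 t=4:+1/110592 t=5:−1/518400 t=6:+1/24883200 = 11/8294400
(3j)²=11/4199 [(6 6 6; -2 0 2)], sign=+1
⇒ 4πI² = 5200/104329
I = (-1)√(5200/104329/(4π)) = -0.06297878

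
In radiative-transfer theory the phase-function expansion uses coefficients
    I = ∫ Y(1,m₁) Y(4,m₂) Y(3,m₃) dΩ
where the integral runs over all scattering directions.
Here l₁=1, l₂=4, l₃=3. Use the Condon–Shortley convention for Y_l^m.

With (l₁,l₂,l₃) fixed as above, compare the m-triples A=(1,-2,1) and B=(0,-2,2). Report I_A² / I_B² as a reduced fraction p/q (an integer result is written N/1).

5/4

l's match ⇒ only the (l;m) 3-j factors differ between A and B.
A: triangle coeff Δ(1,4,3) = 1/252; Σ_t [0,0]: t=0:+1/96 = 1/96; (3j)²=5/84 [(1 4 3; 1 -2 1)], sign=+1
B: triangle coeff Δ(1,4,3) = 1/252; Σ_t [1,1]: t=1:−1/120 = -1/120; (3j)²=1/21 [(1 4 3; 0 -2 2)], sign=+1
I_A²/I_B² = (5/84)/(1/21) = 5/4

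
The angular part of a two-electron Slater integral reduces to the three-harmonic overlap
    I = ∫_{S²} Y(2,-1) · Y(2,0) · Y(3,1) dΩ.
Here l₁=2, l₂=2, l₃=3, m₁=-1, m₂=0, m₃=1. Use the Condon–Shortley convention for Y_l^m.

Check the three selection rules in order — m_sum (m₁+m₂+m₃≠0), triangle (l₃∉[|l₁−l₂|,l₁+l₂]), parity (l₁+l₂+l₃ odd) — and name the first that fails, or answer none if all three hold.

m₁+m₂+m₃ = -1 + 0 + 1 = 0  ✓
triangle: |2−2|=0 ≤ l₃=3 ≤ 2+2=4  ✓
parity: l₁+l₂+l₃ = 7 is odd  ✗

parity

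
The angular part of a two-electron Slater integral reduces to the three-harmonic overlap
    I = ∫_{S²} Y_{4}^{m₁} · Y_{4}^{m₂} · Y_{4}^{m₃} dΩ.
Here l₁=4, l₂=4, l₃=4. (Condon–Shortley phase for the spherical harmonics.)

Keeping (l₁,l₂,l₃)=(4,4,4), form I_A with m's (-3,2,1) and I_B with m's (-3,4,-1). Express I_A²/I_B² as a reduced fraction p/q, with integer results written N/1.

1/7

l's match ⇒ only the (l;m) 3-j factors differ between A and B.
A: triangle coeff Δ(4,4,4) = 1/450450; Σ_t [3,4]: t=3:−1/864 t=4:+1/576 = 1/1728; (3j)²=5/1287 [(4 4 4; -3 2 1)], sign=-1
B: triangle coeff Δ(4,4,4) = 1/450450; Σ_t [4,4]: t=4:+1/3456 = 1/3456; (3j)²=35/1287 [(4 4 4; -3 4 -1)], sign=-1
I_A²/I_B² = (5/1287)/(35/1287) = 1/7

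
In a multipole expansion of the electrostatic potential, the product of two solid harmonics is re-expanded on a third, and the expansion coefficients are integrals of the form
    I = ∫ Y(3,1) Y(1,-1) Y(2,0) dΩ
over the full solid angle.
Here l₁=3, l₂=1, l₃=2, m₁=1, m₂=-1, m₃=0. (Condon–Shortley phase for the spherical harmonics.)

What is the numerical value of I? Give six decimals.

Rules hold: Σm=0, L=6 even, 2≤2≤4.
N = 7·3·5 = 105
Δ = 2!·4!·0!/7! = 1/105
Racah Σ t=1..1: t=1:−1/4 = -1/4
⇒ 3j(3 1 2; 0 0 0)² = 3/35, sgn -1
Racah Σ t=0..0: t=0:+1/8 = 1/8
⇒ 3j(3 1 2; 1 -1 0)² = 2/35, sgn +1
4πI² = N·(3j₀)²·(3jₘ)² = 18/35
I = -1·√(0.514286/4π) = -0.20230066

-0.202301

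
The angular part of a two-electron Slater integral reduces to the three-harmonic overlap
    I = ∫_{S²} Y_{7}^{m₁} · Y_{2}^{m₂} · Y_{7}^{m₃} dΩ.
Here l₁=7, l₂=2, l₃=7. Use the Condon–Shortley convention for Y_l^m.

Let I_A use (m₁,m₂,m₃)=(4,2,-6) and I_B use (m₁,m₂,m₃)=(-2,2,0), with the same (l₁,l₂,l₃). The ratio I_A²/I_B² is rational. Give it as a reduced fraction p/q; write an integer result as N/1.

13/42

Same 7,2,7: normalisation and zero-m 3j drop out of the ratio.
A: Δ: 2! 12! 2! / 17! → 1/185640; sum: t=2:+1/159667200 = 1/159667200; 3j²(7 2 7; 4 2 -6) = Δ·Π!·Σ² = 9/1190  (sign -1)
B: Δ: 2! 12! 2! / 17! → 1/185640; sum: t=2:+1/2419200 = 1/2419200; 3j²(7 2 7; -2 2 0) = Δ·Π!·Σ² = 27/1105  (sign -1)
I_A²/I_B² = (9/1190)/(27/1105) = 13/42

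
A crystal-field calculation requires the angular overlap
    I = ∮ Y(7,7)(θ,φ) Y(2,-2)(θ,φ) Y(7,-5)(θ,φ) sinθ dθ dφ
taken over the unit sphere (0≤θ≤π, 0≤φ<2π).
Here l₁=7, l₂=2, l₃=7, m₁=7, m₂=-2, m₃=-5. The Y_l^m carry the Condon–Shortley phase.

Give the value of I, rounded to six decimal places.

0.066694

m-sum 0 ✓  L=16 even ✓  5≤7≤9 ✓
Π(2lᵢ+1) = 15×5×15 = 1125
triangle coeff Δ(7,2,7) = 1/185640
Σ_t [0,2]: t=0:+1/2419200 t=1:−1/518400 t=2:+1/2419200 = -1/907200
(3j)²=56/3315 [(7 2 7; 0 0 0)], sign=+1
Σ_t [0,0]: t=0:+1/1916006400 = 1/1916006400
(3j)²=1/340 [(7 2 7; 7 -2 -5)], sign=+1
⇒ 4πI² = 210/3757
I = (+1)√(210/3757/(4π)) = 0.06669359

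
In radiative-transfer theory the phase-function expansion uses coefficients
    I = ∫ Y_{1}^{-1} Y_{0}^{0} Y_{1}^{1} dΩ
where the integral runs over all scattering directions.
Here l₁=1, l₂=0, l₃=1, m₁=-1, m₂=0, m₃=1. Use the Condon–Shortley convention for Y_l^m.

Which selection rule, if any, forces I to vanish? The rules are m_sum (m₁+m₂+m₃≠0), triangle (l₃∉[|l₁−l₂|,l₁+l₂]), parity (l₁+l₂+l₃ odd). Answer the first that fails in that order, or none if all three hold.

none

m₁+m₂+m₃ = -1 + 0 + 1 = 0  ✓
triangle: |1−0|=1 ≤ l₃=1 ≤ 1+0=1  ✓
parity: l₁+l₂+l₃ = 2 is even  ✓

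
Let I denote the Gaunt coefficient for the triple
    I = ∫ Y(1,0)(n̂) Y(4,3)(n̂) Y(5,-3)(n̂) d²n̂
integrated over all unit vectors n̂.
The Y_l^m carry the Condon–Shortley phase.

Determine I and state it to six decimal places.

-0.196426

Rules hold: Σm=0, L=10 even, 3≤5≤5.
N = 3·9·11 = 297
Δ = 0!·2!·8!/11! = 1/495
Racah Σ t=0..0: t=0:+1/576 = 1/576
⇒ 3j(1 4 5; 0 0 0)² = 5/99, sgn -1
Racah Σ t=0..0: t=0:+1/5040 = 1/5040
⇒ 3j(1 4 5; 0 3 -3)² = 16/495, sgn +1
4πI² = N·(3j₀)²·(3jₘ)² = 16/33
I = -1·√(0.484848/4π) = -0.19642560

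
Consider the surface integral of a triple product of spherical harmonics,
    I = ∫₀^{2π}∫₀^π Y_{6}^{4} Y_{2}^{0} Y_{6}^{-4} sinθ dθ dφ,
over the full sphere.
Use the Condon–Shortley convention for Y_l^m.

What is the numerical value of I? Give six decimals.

-0.022938

Rules hold: Σm=0, L=14 even, 4≤6≤8.
N = 13·5·13 = 845
Δ = 2!·10!·2!/15! = 1/90090
Racah Σ t=0..2: t=0:+1/69120 t=1:−1/14400 t=2:+1/69120 = -7/172800
⇒ 3j(6 2 6; 0 0 0)² = 14/715, sgn -1
Racah Σ t=0..2: t=0:+1/322560 t=1:−1/362880 t=2:+1/14515200 = 1/2419200
⇒ 3j(6 2 6; 4 0 -4)² = 2/5005, sgn +1
4πI² = N·(3j₀)²·(3jₘ)² = 4/605
I = -1·√(0.00661157/4π) = -0.02293757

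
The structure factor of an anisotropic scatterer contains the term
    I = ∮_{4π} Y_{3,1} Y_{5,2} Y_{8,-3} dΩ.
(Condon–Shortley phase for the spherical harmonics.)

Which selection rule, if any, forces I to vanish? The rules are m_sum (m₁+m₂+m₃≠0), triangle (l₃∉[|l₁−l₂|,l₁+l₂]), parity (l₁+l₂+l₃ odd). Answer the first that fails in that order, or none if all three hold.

m₁+m₂+m₃ = 1 + 2 − 3 = 0  ✓
triangle: |3−5|=2 ≤ l₃=8 ≤ 3+5=8  ✓
parity: l₁+l₂+l₃ = 16 is even  ✓

none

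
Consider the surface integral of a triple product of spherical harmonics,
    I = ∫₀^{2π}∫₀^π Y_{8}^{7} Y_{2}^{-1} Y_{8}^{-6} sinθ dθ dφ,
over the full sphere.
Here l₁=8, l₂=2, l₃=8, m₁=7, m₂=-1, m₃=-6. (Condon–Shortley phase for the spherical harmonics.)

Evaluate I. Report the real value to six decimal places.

m-sum 0 ✓  L=18 even ✓  6≤8≤10 ✓
Π(2lᵢ+1) = 17×5×17 = 1445
triangle coeff Δ(8,2,8) = 1/348840
Σ_t [0,2]: t=0:+1/116121600 t=1:−1/25401600 t=2:+1/116121600 = -1/45158400
(3j)²=24/1615 [(8 2 8; 0 0 0)], sign=-1
Σ_t [0,1]: t=0:+1/12454041600 t=1:−1/174356582400 = 1/13412044800
(3j)²=169/7752 [(8 2 8; 7 -1 -6)], sign=+1
⇒ 4πI² = 169/361
I = (-1)√(169/361/(4π)) = -0.19301223

-0.193012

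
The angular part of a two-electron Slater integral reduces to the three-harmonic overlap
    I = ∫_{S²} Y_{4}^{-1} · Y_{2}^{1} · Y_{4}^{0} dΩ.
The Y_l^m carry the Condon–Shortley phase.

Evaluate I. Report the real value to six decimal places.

-0.044869

m-sum 0 ✓  L=10 even ✓  2≤4≤6 ✓
Π(2lᵢ+1) = 9×5×9 = 405
triangle coeff Δ(4,2,4) = 1/13860
Σ_t [0,2]: t=0:+1/192 t=1:−1/36 t=2:+1/192 = -5/288
(3j)²=20/693 [(4 2 4; 0 0 0)], sign=-1
Σ_t [1,2]: t=1:−1/96 t=2:+1/72 = 1/288
(3j)²=1/462 [(4 2 4; -1 1 0)], sign=+1
⇒ 4πI² = 150/5929
I = (-1)√(150/5929/(4π)) = -0.04486937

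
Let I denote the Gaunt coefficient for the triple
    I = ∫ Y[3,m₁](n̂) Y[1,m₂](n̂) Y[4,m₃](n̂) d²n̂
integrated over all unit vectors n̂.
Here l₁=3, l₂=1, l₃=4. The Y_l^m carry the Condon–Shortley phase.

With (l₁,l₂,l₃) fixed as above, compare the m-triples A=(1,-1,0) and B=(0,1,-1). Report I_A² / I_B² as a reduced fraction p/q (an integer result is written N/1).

3/5

l's match ⇒ only the (l;m) 3-j factors differ between A and B.
A: triangle coeff Δ(3,1,4) = 1/252; Σ_t [0,0]: t=0:+1/96 = 1/96; (3j)²=1/42 [(3 1 4; 1 -1 0)], sign=+1
B: triangle coeff Δ(3,1,4) = 1/252; Σ_t [0,0]: t=0:+1/72 = 1/72; (3j)²=5/126 [(3 1 4; 0 1 -1)], sign=-1
I_A²/I_B² = (1/42)/(5/126) = 3/5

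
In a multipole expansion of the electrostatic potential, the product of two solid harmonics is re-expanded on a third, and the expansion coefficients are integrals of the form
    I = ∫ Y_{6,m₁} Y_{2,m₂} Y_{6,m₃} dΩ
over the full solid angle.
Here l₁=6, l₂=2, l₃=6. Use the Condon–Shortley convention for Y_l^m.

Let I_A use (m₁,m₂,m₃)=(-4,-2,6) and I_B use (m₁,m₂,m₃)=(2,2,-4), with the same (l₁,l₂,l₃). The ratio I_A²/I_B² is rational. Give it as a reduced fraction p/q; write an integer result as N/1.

l's match ⇒ only the (l;m) 3-j factors differ between A and B.
A: triangle coeff Δ(6,2,6) = 1/90090; Σ_t [0,0]: t=0:+1/14515200 = 1/14515200; (3j)²=2/455 [(6 2 6; -4 -2 6)], sign=+1
B: triangle coeff Δ(6,2,6) = 1/90090; Σ_t [2,2]: t=2:+1/322560 = 1/322560; (3j)²=18/1001 [(6 2 6; 2 2 -4)], sign=+1
I_A²/I_B² = (2/455)/(18/1001) = 11/45

11/45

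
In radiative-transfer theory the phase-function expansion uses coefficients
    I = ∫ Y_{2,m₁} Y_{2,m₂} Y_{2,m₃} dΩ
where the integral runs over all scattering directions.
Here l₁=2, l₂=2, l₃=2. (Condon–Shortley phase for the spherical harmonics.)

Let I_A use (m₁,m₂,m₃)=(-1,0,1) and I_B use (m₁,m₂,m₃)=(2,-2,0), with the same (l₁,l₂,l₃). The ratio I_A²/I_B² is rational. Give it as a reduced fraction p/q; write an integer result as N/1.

Shared (l₁,l₂,l₃)=(2,2,2): N and (l;000)² cancel in I_A²/I_B².
A: Δ = 2!·2!·2!/7! = 1/630; Racah Σ t=1..2: t=1:−1/2 t=2:+1/4 = -1/4; ⇒ 3j(2 2 2; -1 0 1)² = 1/70, sgn +1
B: Δ = 2!·2!·2!/7! = 1/630; Racah Σ t=0..0: t=0:+1/8 = 1/8; ⇒ 3j(2 2 2; 2 -2 0)² = 2/35, sgn +1
I_A²/I_B² = (1/70)/(2/35) = 1/4

1/4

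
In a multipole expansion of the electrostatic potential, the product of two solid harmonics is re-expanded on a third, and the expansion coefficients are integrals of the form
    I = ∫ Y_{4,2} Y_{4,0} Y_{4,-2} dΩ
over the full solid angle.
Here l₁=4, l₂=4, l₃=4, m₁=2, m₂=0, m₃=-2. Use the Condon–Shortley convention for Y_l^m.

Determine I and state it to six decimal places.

-0.083698

m-sum 0 ✓  L=12 even ✓  0≤4≤8 ✓
Π(2lᵢ+1) = 9×9×9 = 729
triangle coeff Δ(4,4,4) = 1/450450
Σ_t [0,4]: t=0:+1/13824 t=1:−1/216 t=2:+1/64 t=3:−1/216 t=4:+1/13824 = 5/768
(3j)²=18/1001 [(4 4 4; 0 0 0)], sign=+1
Σ_t [0,2]: t=0:+1/2304 t=1:−1/216 t=2:+1/384 = -11/6912
(3j)²=11/1638 [(4 4 4; 2 0 -2)], sign=-1
⇒ 4πI² = 729/8281
I = (-1)√(729/8281/(4π)) = -0.08369845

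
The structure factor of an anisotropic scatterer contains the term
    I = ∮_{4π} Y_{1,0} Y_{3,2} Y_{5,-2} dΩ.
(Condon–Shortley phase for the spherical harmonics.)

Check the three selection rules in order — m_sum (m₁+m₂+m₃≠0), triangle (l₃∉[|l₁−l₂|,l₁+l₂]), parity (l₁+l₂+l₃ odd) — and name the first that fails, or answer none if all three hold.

azimuthal sum: 0 + 2 − 2 = 0  ✓
2 ≤ 5 ≤ 4 (triangle on l)  ✗
L = 1 + 3 + 5 = 9 (odd)

triangle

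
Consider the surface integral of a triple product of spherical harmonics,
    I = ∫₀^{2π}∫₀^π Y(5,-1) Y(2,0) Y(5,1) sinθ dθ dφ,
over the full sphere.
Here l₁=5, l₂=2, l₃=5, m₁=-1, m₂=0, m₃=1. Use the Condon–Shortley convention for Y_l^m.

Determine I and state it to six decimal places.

Rules hold: Σm=0, L=12 even, 3≤5≤7.
N = 11·5·11 = 605
Δ = 2!·8!·2!/13! = 1/38610
Racah Σ t=0..2: t=0:+1/2880 t=1:−1/576 t=2:+1/2880 = -1/960
⇒ 3j(5 2 5; 0 0 0)² = 10/429, sgn +1
Racah Σ t=0..2: t=0:+1/5760 t=1:−1/720 t=2:+1/2304 = -1/1280
⇒ 3j(5 2 5; -1 0 1)² = 27/1430, sgn -1
4πI² = N·(3j₀)²·(3jₘ)² = 45/169
I = -1·√(0.266272/4π) = -0.14556534

-0.145565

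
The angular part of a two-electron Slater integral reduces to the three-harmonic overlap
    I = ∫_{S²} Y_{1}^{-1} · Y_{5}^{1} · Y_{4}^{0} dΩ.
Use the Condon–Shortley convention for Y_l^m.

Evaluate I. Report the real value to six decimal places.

Rules hold: Σm=0, L=10 even, 4≤4≤6.
N = 3·11·9 = 297
Δ = 2!·0!·8!/11! = 1/495
Racah Σ t=1..1: t=1:−1/576 = -1/576
⇒ 3j(1 5 4; 0 0 0)² = 5/99, sgn -1
Racah Σ t=2..2: t=2:+1/1152 = 1/1152
⇒ 3j(1 5 4; -1 1 0)² = 1/33, sgn +1
4πI² = N·(3j₀)²·(3jₘ)² = 5/11
I = -1·√(0.454545/4π) = -0.19018827

-0.190188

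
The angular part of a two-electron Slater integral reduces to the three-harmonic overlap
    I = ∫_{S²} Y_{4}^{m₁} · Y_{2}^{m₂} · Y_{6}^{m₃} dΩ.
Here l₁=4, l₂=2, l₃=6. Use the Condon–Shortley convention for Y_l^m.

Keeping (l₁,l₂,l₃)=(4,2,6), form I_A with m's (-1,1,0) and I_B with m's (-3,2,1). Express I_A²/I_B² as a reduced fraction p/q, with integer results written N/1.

24/1

l's match ⇒ only the (l;m) 3-j factors differ between A and B.
A: triangle coeff Δ(4,2,6) = 1/6435; Σ_t [0,0]: t=0:+1/4320 = 1/4320; (3j)²=8/429 [(4 2 6; -1 1 0)], sign=+1
B: triangle coeff Δ(4,2,6) = 1/6435; Σ_t [0,0]: t=0:+1/120960 = 1/120960; (3j)²=1/1287 [(4 2 6; -3 2 1)], sign=-1
I_A²/I_B² = (8/429)/(1/1287) = 24/1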